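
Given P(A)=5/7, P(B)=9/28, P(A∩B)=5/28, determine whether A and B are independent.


P(A)*P(B) = 5/7*9/28 = 45/196
P(A∩B) = 5/28 != 45/196, so not independent

No, A and B are not independent


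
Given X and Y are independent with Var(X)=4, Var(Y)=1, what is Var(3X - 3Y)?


Independence => Cov(X,Y)=0
Var(3X - 3Y) = 3^2*Var(X) + (-3)^2*Var(Y)
= 9*4 + 9*1 = 45

45


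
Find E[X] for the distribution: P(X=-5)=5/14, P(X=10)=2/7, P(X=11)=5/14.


E[X] = sum(x * P(x))
= -5*5/14 + 10*2/7 + 11*5/14
= 5

5


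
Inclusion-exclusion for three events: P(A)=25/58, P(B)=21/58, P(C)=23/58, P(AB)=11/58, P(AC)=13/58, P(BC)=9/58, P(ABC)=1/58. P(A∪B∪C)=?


P(A∪B∪C) = P(A)+P(B)+P(C) - P(AB)-P(AC)-P(BC) + P(ABC)
= 25/58+21/58+23/58 - 11/58-13/58-9/58 + 1/58
= 37/58

37/58


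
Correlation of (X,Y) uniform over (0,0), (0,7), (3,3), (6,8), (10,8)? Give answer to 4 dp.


Cov(X,Y) = 7.6400, Var(X) = 14.5600, Var(Y) = 10.1600
rho = Cov/(sqrt(VarX)*sqrt(VarY)) = 0.6282

0.6282


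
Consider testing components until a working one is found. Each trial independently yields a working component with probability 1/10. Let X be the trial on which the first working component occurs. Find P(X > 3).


P(X > 3) = P(first 3 trials all fail) = (1-p)^3 = (9/10)^3 = 729/1000

729/1000


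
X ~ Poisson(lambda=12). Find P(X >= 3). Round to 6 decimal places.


P(X>=3) = 1 - P(X<=2) = 1 - (e^(-12)*12^0/0! + e^(-12)*12^1/1! + e^(-12)*12^2/2!)
≈ 1 - (0.0000061442 + 0.0000737305 + 0.0004423833)
= 1 - 0.0005222580 = 0.9994777420
≈ 0.999478

0.999478


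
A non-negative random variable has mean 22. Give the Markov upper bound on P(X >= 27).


Markov: P(X >= a) <= E[X]/a
P(X >= 27) <= 22/27

22/27


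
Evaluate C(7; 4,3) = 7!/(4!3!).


7! = 5040
Denominator: 4!=24 * 3!=6
Coefficient = 5040 / 144 = 35

35


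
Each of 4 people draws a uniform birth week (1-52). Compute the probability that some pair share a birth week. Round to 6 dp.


P(all different) = prod((52-i)/52 for i=0..3) = 0.888641
P(at least one match) = 1 - 0.888641 = 0.111359

0.111359


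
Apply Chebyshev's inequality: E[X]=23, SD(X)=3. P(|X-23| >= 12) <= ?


k = 12/3 = 4
Chebyshev: P(|X-mu| >= k*sigma) <= 1/k^2 = 1/4^2 = 1/16

1/16


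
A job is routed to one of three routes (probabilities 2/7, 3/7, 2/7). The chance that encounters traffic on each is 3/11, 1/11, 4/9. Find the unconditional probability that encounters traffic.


P(A) = P(A|B1)P(B1) + P(A|B2)P(B2) + P(A|B3)P(B3)
= 3/11*2/7 + 1/11*3/7 + 4/9*2/7
= 6/77 + 3/77 + 8/63 = 169/693

169/693


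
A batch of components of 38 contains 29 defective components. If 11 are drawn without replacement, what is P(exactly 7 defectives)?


P(X=7) = C(29,7)*C(9,4) / C(38,11)
= 1560780*126 / 1203322288
= 196658280/1203322288 = 121095/740962

121095/740962


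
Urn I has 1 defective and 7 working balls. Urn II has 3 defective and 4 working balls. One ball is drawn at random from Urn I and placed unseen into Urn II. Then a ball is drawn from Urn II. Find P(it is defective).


P(transfer defective) = 1/8; P(transfer working) = 7/8
If defective transferred: Urn II has 4 defective of 8, so P(defective|defective moved) = 1/2
If working transferred: Urn II has 3 defective of 8, so P(defective|working moved) = 3/8
By total probability: P(defective) = 1/8*1/2 + 7/8*3/8 = 25/64

25/64


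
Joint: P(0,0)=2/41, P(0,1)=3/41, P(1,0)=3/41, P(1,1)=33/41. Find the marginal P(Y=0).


P(Y=0) = P(0,0)+P(1,0) = 2/41 + 3/41 = 5/41

5/41


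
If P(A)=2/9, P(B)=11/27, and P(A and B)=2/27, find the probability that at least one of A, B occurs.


P(A∪B) = P(A) + P(B) - P(A∩B)
= 2/9 + 11/27 - 2/27 = 5/9

5/9


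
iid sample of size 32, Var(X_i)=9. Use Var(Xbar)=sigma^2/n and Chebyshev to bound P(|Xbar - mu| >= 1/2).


Var(Xbar) = Var(X)/n = 9/32
Chebyshev: P(|Xbar-mu| >= 1/2) <= Var(Xbar)/(1/2)^2 = (9/32)/(1/4) = 9/8
Bound exceeds 1, so trivial bound: 1

1


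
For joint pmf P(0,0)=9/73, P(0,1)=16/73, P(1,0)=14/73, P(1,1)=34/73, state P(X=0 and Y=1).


Read from table: P(X=0, Y=1) = 16/73

16/73


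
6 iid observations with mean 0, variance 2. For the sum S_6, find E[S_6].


E[S_n] = n*E[X_1] = 6*0 = 0

0


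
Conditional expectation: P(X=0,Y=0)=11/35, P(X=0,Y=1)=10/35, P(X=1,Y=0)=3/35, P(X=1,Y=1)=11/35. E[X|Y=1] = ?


P(Y=1) = 21/35
E[X|Y=1] = (0*10 + 1*11)/21 = 11/21

11/21


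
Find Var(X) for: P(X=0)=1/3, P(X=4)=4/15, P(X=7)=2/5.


E[X] = 58/15, E[X^2] = 358/15
Var(X) = E[X^2] - (E[X])^2 = 358/15 - (58/15)^2 = 2006/225

2006/225


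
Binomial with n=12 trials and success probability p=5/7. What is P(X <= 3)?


P(X<=3) = P(X=0) + P(X=1) + P(X=2) + P(X=3)
= 4096/13841287201 + 122880/13841287201 + 1689600/13841287201 + 14080000/13841287201
= 15896576/13841287201

15896576/13841287201


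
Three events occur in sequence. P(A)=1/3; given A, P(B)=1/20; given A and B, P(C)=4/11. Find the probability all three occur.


P(A∩B∩C) = P(A) * P(B|A) * P(C|A∩B)
= 1/3 * 1/20 * 4/11
= 1/60 * 4/11 = 1/165

1/165


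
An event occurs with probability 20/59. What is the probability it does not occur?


P(A') = 1 - P(A) = 1 - 20/59 = 39/59

39/59


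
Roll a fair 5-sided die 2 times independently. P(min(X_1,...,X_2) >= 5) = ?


P(min >= 5) = P(all X_i >= 5) = (P(X_1 >= 5))^2
= (1/5)^2 = 1/25

1/25


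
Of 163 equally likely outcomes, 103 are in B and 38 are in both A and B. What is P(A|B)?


P(A|B) = P(A∩B)/P(B) = (38/163)/(103/163) = 38/103

38/103


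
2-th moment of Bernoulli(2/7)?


For Bernoulli: X in {0,1}
E[X^2] = 0^2*(1-2/7) + 1^2*2/7 = 2/7

2/7


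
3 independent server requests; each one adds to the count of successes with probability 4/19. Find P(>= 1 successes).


P(at least one) = 1 - P(none)
P(none) = (1 - 4/19)^3 = (15/19)^3 = 3375/6859
P(at least one) = 1 - 3375/6859 = 3484/6859

3484/6859


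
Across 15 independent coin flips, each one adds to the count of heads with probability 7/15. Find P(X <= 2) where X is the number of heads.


P(X<=2) = P(X=0) + P(X=1) + P(X=2)
= 35184372088832/437893890380859375 + 30786325577728/29192926025390625 + 188566244163584/29192926025390625
= 3325472918208512/437893890380859375

3325472918208512/437893890380859375


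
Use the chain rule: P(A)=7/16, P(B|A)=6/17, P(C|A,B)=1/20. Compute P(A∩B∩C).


P(A∩B∩C) = P(A) * P(B|A) * P(C|A∩B)
= 7/16 * 6/17 * 1/20
= 21/136 * 1/20 = 21/2720

21/2720


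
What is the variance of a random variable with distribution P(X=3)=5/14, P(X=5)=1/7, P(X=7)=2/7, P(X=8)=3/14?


E[X] = 11/2, E[X^2] = 69/2
Var(X) = E[X^2] - (E[X])^2 = 69/2 - (11/2)^2 = 17/4

17/4


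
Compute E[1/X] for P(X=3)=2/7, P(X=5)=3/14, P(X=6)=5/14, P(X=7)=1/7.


E[1/X] = sum(g(x)*P(x))
= 1/3*2/7 + 1/5*3/14 + 1/6*5/14 + 1/7*1/7
= 641/2940

641/2940


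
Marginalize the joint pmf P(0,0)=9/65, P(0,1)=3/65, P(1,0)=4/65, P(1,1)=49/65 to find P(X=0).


P(X=0) = P(0,0)+P(0,1) = 9/65 + 3/65 = 12/65

12/65


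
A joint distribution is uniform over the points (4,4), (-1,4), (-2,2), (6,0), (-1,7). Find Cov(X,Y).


E[X]=6/5, E[Y]=17/5, E[XY]=1/5
Cov(X,Y) = E[XY] - E[X]E[Y] = 1/5 - 6/5*17/5 = -97/25

-97/25


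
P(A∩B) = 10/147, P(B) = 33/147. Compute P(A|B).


P(A|B) = P(A∩B)/P(B) = (10/147)/(33/147) = 10/33

10/33


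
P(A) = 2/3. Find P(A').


P(A') = 1 - P(A) = 1 - 2/3 = 1/3

1/3


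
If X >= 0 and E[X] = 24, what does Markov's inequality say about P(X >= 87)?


Markov: P(X >= a) <= E[X]/a
P(X >= 87) <= 24/87 = 8/29

8/29


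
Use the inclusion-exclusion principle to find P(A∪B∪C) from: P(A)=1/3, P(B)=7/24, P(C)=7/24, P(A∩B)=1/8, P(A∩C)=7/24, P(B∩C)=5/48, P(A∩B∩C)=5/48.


P(A∪B∪C) = P(A)+P(B)+P(C) - P(AB)-P(AC)-P(BC) + P(ABC)
= 1/3+7/24+7/24 - 1/8-7/24-5/48 + 5/48
= 1/2

1/2


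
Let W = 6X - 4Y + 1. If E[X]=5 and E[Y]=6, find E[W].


E[6X - 4Y + 1] = 6*E[X] - 4*E[Y] + 1
= (6)*(5) + (-4)*(6) + (1)
= 30 - 24 + 1 = 7

7


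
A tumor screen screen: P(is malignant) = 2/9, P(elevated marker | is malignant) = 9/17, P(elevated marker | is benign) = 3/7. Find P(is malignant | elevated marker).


P(A) = P(A|B)P(B) + P(A|B')P(B') = 9/17*2/9 + 3/7*7/9 = 23/51
P(B|A) = P(A|B)P(B)/P(A) = (2/17)/(23/51) = 6/23

6/23


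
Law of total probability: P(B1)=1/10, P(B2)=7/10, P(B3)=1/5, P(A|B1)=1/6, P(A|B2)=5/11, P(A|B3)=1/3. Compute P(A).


P(A) = P(A|B1)P(B1) + P(A|B2)P(B2) + P(A|B3)P(B3)
= 1/6*1/10 + 5/11*7/10 + 1/3*1/5
= 1/60 + 7/22 + 1/15 = 53/132

53/132


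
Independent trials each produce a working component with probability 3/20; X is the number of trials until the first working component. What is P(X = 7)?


P(X=7) = (1-p)^6 * p = (17/20)^6 * 3/20
= 24137569/64000000 * 3/20 = 72412707/1280000000

72412707/1280000000


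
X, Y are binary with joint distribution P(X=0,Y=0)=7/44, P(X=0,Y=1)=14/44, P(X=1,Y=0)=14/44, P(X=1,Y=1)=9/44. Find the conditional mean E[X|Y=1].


P(Y=1) = 23/44
E[X|Y=1] = (0*14 + 1*9)/23 = 9/23

9/23


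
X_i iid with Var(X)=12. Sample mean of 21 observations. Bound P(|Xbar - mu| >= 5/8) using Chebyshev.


Var(Xbar) = Var(X)/n = 12/21
Chebyshev: P(|Xbar-mu| >= 5/8) <= Var(Xbar)/(5/8)^2 = (4/7)/(25/64) = 256/175
Bound exceeds 1, so trivial bound: 1

1


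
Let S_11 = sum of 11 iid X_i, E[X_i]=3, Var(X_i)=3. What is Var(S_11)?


By independence, Var(S_n) = n*Var(X_1) = 11*3 = 33

33


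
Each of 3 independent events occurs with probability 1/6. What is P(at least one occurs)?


P(at least one) = 1 - P(none)
P(none) = (1 - 1/6)^3 = (5/6)^3 = 125/216
P(at least one) = 1 - 125/216 = 91/216

91/216


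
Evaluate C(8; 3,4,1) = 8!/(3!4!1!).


8! = 40320
Denominator: 3!=6 * 4!=24 * 1!=1
Coefficient = 40320 / 144 = 280

280


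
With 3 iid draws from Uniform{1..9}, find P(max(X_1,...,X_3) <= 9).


P(max <= 9) = P(all X_i <= 9) = (P(X_1 <= 9))^3
= (9/9)^3 = 1^3 = 1

1


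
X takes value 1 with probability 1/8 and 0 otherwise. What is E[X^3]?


For Bernoulli: X in {0,1}
E[X^3] = 0^3*(1-1/8) + 1^3*1/8 = 1/8

1/8


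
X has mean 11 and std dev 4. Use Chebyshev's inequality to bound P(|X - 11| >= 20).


k = 20/4 = 5
Chebyshev: P(|X-mu| >= k*sigma) <= 1/k^2 = 1/5^2 = 1/25

1/25


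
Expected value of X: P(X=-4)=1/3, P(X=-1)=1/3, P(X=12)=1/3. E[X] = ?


E[X] = sum(x * P(x))
= -4*1/3 - 1*1/3 + 12*1/3
= 7/3

7/3


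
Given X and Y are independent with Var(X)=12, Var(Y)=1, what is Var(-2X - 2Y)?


Independence => Cov(X,Y)=0
Var(-2X - 2Y) = (-2)^2*Var(X) + (-2)^2*Var(Y)
= 4*12 + 4*1 = 52

52


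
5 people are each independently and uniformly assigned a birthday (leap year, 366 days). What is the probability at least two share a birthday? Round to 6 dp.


P(all different) = prod((366-i)/366 for i=0..4) = 0.972938
P(at least one match) = 1 - 0.972938 = 0.027062

0.027062


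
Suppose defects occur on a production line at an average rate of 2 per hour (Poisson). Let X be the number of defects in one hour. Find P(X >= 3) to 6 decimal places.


P(X>=3) = 1 - P(X<=2) = 1 - (e^(-2)*2^0/0! + e^(-2)*2^1/1! + e^(-2)*2^2/2!)
≈ 1 - (0.1353352832 + 0.2706705665 + 0.2706705665)
= 1 - 0.6766764162 = 0.3233235838
≈ 0.323324

0.323324


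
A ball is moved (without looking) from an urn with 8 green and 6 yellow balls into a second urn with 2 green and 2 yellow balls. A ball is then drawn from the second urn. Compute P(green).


P(transfer green) = 8/14 = 4/7; P(transfer yellow) = 3/7
If green transferred: Urn II has 3 green of 5, so P(green|green moved) = 3/5
If yellow transferred: Urn II has 2 green of 5, so P(green|yellow moved) = 2/5
By total probability: P(green) = 4/7*3/5 + 3/7*2/5 = 18/35

18/35


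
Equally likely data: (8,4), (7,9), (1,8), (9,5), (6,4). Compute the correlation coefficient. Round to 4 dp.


Cov(X,Y) = -2.8000, Var(X) = 7.7600, Var(Y) = 4.4000
rho = Cov/(sqrt(VarX)*sqrt(VarY)) = -0.4792

-0.4792


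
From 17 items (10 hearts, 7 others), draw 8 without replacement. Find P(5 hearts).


P(X=5) = C(10,5)*C(7,3) / C(17,8)
= 252*35 / 24310
= 8820/24310 = 882/2431

882/2431


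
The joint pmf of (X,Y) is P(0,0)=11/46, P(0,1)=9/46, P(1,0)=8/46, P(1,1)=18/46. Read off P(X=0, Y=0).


Read from table: P(X=0, Y=0) = 11/46

11/46


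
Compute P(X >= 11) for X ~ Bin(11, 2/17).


P(X>=11) = P(X=11)
= 2048/34271896307633
= 2048/34271896307633

2048/34271896307633


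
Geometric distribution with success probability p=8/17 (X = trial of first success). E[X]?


For geometric (trials until first success), E[X] = 1/p = 1/(8/17) = 17/8

17/8


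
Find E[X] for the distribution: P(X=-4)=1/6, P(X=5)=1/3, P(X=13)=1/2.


E[X] = sum(x * P(x))
= -4*1/6 + 5*1/3 + 13*1/2
= 15/2

15/2


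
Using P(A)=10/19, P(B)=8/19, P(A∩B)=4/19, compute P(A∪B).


P(A∪B) = P(A) + P(B) - P(A∩B)
= 10/19 + 8/19 - 4/19 = 14/19

14/19


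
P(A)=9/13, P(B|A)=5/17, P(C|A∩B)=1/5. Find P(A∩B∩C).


P(A∩B∩C) = P(A) * P(B|A) * P(C|A∩B)
= 9/13 * 5/17 * 1/5
= 45/221 * 1/5 = 9/221

9/221


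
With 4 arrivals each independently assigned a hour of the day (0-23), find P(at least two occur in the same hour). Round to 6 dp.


P(all different) = prod((24-i)/24 for i=0..3) = 0.768663
P(at least one match) = 1 - 0.768663 = 0.231337

0.231337


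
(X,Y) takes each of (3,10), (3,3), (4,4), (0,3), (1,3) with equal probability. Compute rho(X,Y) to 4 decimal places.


Cov(X,Y) = 1.4800, Var(X) = 2.1600, Var(Y) = 7.4400
rho = Cov/(sqrt(VarX)*sqrt(VarY)) = 0.3692

0.3692


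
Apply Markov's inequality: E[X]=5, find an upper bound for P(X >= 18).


Markov: P(X >= a) <= E[X]/a
P(X >= 18) <= 5/18

5/18


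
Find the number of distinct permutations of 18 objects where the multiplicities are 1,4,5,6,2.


18! = 6402373705728000
Denominator: 1!=1 * 4!=24 * 5!=120 * 6!=720 * 2!=2
Coefficient = 6402373705728000 / 4147200 = 1543782240

1543782240


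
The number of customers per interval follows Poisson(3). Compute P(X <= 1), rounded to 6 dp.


P(X<=1) = e^(-3)*3^0/0! + e^(-3)*3^1/1!
≈ 0.0497870684 + 0.1493612051
= 0.1991482735
≈ 0.199148

0.199148


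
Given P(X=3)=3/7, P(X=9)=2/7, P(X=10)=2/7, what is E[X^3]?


E[X^3] = sum(g(x)*P(x))
= 27*3/7 + 729*2/7 + 1000*2/7
= 3539/7

3539/7


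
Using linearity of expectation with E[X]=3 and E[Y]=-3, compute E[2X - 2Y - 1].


E[2X - 2Y - 1] = 2*E[X] - 2*E[Y] - 1
= (2)*(3) + (-2)*(-3) + (-1)
= 6 + 6 - 1 = 11

11


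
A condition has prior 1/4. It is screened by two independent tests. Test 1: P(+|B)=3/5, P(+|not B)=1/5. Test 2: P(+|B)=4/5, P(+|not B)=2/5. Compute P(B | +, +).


After test 1: P(+) = 3/5*1/4 + 1/5*3/4 = 3/10
P(B|+) = (3/20)/(3/10) = 1/2
After test 2 (use post1 as new prior): P(+) = 4/5*1/2 + 2/5*1/2 = 3/5
P(B|+,+) = (2/5)/(3/5) = 2/3

2/3


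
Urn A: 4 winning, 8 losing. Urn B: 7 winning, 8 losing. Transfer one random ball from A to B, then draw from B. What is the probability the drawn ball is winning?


P(transfer winning) = 4/12 = 1/3; P(transfer losing) = 2/3
If winning transferred: Urn II has 8 winning of 16, so P(winning|winning moved) = 1/2
If losing transferred: Urn II has 7 winning of 16, so P(winning|losing moved) = 7/16
By total probability: P(winning) = 1/3*1/2 + 2/3*7/16 = 11/24

11/24


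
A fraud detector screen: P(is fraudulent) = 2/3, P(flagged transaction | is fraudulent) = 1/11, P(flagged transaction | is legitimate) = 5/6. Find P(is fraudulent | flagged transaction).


P(A) = P(A|B)P(B) + P(A|B')P(B') = 1/11*2/3 + 5/6*1/3 = 67/198
P(B|A) = P(A|B)P(B)/P(A) = (2/33)/(67/198) = 12/67

12/67


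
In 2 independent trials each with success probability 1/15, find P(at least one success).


P(at least one) = 1 - P(none)
P(none) = (1 - 1/15)^2 = (14/15)^2 = 196/225
P(at least one) = 1 - 196/225 = 29/225

29/225


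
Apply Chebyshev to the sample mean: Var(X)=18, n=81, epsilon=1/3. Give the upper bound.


Var(Xbar) = Var(X)/n = 18/81
Chebyshev: P(|Xbar-mu| >= 1/3) <= Var(Xbar)/(1/3)^2 = (2/9)/(1/9) = 2
Bound exceeds 1, so trivial bound: 1

1


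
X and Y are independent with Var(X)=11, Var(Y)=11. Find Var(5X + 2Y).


Independence => Cov(X,Y)=0
Var(5X + 2Y) = 5^2*Var(X) + 2^2*Var(Y)
= 25*11 + 4*11 = 319

319


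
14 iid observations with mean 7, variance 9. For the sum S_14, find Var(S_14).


By independence, Var(S_n) = n*Var(X_1) = 14*9 = 126

126


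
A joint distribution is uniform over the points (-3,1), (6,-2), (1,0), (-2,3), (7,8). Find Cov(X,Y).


E[X]=9/5, E[Y]=2, E[XY]=7
Cov(X,Y) = E[XY] - E[X]E[Y] = 7 - 9/5*2 = 17/5

17/5


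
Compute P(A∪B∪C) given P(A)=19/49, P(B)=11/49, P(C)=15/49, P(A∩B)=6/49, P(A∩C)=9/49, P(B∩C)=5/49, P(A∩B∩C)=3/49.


P(A∪B∪C) = P(A)+P(B)+P(C) - P(AB)-P(AC)-P(BC) + P(ABC)
= 19/49+11/49+15/49 - 6/49-9/49-5/49 + 3/49
= 4/7

4/7


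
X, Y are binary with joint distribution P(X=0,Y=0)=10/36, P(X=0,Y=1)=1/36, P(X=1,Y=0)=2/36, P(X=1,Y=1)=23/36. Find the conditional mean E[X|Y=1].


P(Y=1) = 24/36
E[X|Y=1] = (0*1 + 1*23)/24 = 23/24

23/24


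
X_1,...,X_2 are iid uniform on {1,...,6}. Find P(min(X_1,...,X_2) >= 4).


P(min >= 4) = P(all X_i >= 4) = (P(X_1 >= 4))^2
= (3/6)^2 = (1/2)^2 = 1/4

1/4


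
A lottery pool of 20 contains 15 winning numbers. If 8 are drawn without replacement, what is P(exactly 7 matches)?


P(X=7) = C(15,7)*C(5,1) / C(20,8)
= 6435*5 / 125970
= 32175/125970 = 165/646

165/646


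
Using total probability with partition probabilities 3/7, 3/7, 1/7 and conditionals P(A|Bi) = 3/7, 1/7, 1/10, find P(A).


P(A) = P(A|B1)P(B1) + P(A|B2)P(B2) + P(A|B3)P(B3)
= 3/7*3/7 + 1/7*3/7 + 1/10*1/7
= 9/49 + 3/49 + 1/70 = 127/490

127/490


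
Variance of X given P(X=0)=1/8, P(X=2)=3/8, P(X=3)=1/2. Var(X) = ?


E[X] = 9/4, E[X^2] = 6
Var(X) = E[X^2] - (E[X])^2 = 6 - (9/4)^2 = 15/16

15/16


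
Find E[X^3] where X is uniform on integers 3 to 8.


E[X^3] = (1/6) * sum(x^3 for x=3..8)
= 1287/6 = 429/2

429/2


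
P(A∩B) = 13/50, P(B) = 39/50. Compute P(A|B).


P(A|B) = P(A∩B)/P(B) = (13/50)/(39/50) = 13/39 = 1/3

1/3


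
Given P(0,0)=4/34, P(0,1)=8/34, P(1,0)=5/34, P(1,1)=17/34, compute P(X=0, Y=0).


Read from table: P(X=0, Y=0) = 4/34 = 2/17

2/17


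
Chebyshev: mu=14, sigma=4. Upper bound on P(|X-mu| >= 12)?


k = 12/4 = 3
Chebyshev: P(|X-mu| >= k*sigma) <= 1/k^2 = 1/3^2 = 1/9

1/9


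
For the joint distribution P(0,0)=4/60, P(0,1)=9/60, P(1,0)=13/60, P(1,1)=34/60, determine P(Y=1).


P(Y=1) = P(0,1)+P(1,1) = 9/60 + 34/60 = 43/60

43/60


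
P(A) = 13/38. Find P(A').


P(A') = 1 - P(A) = 1 - 13/38 = 25/38

25/38


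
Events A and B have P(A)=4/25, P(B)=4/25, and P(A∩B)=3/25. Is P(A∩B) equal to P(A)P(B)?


P(A)*P(B) = 4/25*4/25 = 16/625
P(A∩B) = 3/25 != 16/625, so not independent

No, A and B are not independent


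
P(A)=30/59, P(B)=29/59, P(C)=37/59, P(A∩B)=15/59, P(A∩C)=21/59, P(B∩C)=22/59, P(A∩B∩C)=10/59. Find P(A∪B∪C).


P(A∪B∪C) = P(A)+P(B)+P(C) - P(AB)-P(AC)-P(BC) + P(ABC)
= 30/59+29/59+37/59 - 15/59-21/59-22/59 + 10/59
= 48/59

48/59


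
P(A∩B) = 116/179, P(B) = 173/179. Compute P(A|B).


P(A|B) = P(A∩B)/P(B) = (116/179)/(173/179) = 116/173

116/173


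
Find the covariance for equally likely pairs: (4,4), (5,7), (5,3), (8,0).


E[X]=11/2, E[Y]=7/2, E[XY]=33/2
Cov(X,Y) = E[XY] - E[X]E[Y] = 33/2 - 11/2*7/2 = -11/4

-11/4


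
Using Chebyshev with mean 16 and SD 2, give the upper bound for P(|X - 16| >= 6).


k = 6/2 = 3
Chebyshev: P(|X-mu| >= k*sigma) <= 1/k^2 = 1/3^2 = 1/9

1/9


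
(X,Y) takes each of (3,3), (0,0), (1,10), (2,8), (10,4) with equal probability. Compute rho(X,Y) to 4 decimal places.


Cov(X,Y) = -1.0000, Var(X) = 12.5600, Var(Y) = 12.8000
rho = Cov/(sqrt(VarX)*sqrt(VarY)) = -0.0789

-0.0789


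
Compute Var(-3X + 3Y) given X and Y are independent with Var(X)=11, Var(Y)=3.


Independence => Cov(X,Y)=0
Var(-3X + 3Y) = (-3)^2*Var(X) + 3^2*Var(Y)
= 9*11 + 9*3 = 126

126


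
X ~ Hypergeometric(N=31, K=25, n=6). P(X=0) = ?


P(X=0) = C(25,0)*C(6,6) / C(31,6)
= 1*1 / 736281
= 1/736281

1/736281


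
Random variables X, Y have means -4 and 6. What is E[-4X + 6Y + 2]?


E[-4X + 6Y + 2] = -4*E[X] + 6*E[Y] + 2
= (-4)*(-4) + (6)*(6) + (2)
= 16 + 36 + 2 = 54

54


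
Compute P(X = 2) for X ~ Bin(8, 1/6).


P(X=2) = C(8,2) * p^2 * (1-p)^6
= 28 * 1/36 * 15625/46656
= 109375/419904

109375/419904


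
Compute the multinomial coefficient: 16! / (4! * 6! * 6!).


16! = 20922789888000
Denominator: 4!=24 * 6!=720 * 6!=720
Coefficient = 20922789888000 / 12441600 = 1681680

1681680


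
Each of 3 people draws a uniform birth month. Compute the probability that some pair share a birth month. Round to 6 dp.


P(all different) = prod((12-i)/12 for i=0..2) = 0.763889
P(at least one match) = 1 - 0.763889 = 0.236111

0.236111


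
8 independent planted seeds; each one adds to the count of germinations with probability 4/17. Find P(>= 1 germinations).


P(at least one) = 1 - P(none)
P(none) = (1 - 4/17)^8 = (13/17)^8 = 815730721/6975757441
P(at least one) = 1 - 815730721/6975757441 = 6160026720/6975757441

6160026720/6975757441


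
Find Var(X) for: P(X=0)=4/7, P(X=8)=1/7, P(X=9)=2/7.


E[X] = 26/7, E[X^2] = 226/7
Var(X) = E[X^2] - (E[X])^2 = 226/7 - (26/7)^2 = 906/49

906/49


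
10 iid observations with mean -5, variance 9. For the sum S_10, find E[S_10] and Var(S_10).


E[S_n] = n*mu = 10*-5 = -50
Var(S_n) = n*sigma^2 = 10*9 = 90

E[S_10]=-50, Var(S_10)=90


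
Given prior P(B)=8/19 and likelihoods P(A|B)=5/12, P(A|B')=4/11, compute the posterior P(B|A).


P(A) = P(A|B)P(B) + P(A|B')P(B') = 5/12*8/19 + 4/11*11/19 = 22/57
P(B|A) = P(A|B)P(B)/P(A) = (10/57)/(22/57) = 5/11

5/11


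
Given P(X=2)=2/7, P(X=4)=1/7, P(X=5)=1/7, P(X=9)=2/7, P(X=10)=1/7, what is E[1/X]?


E[1/X] = sum(g(x)*P(x))
= 1/2*2/7 + 1/4*1/7 + 1/5*1/7 + 1/9*2/7 + 1/10*1/7
= 319/1260

319/1260


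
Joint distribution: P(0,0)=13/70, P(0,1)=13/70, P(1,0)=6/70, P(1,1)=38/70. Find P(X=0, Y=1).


Read from table: P(X=0, Y=1) = 13/70

13/70


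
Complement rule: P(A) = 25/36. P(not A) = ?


P(A') = 1 - P(A) = 1 - 25/36 = 11/36

11/36


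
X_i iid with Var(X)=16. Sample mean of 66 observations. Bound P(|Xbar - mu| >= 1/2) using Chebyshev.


Var(Xbar) = Var(X)/n = 16/66
Chebyshev: P(|Xbar-mu| >= 1/2) <= Var(Xbar)/(1/2)^2 = (8/33)/(1/4) = 32/33

32/33


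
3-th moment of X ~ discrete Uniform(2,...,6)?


E[X^3] = (1/5) * sum(x^3 for x=2..6)
= 440/5 = 88

88


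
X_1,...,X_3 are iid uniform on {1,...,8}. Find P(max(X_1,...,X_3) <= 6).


P(max <= 6) = P(all X_i <= 6) = (P(X_1 <= 6))^3
= (6/8)^3 = (3/4)^3 = 27/64

27/64


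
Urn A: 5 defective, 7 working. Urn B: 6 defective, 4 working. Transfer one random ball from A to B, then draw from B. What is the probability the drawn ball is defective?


P(transfer defective) = 5/12; P(transfer working) = 7/12
If defective transferred: Urn II has 7 defective of 11, so P(defective|defective moved) = 7/11
If working transferred: Urn II has 6 defective of 11, so P(defective|working moved) = 6/11
By total probability: P(defective) = 5/12*7/11 + 7/12*6/11 = 7/12

7/12


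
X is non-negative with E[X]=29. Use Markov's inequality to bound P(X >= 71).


Markov: P(X >= a) <= E[X]/a
P(X >= 71) <= 29/71

29/71


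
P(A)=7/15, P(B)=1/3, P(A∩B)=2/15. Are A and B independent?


P(A)*P(B) = 7/15*1/3 = 7/45
P(A∩B) = 2/15 != 7/45, so not independent

No, A and B are not independent


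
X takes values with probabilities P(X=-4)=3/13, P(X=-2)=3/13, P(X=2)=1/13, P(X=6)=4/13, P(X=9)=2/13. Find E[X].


E[X] = sum(x * P(x))
= -4*3/13 - 2*3/13 + 2*1/13 + 6*4/13 + 9*2/13
= 2

2


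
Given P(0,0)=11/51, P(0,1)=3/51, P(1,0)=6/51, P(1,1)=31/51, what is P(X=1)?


P(X=1) = P(1,0)+P(1,1) = 6/51 + 31/51 = 37/51

37/51


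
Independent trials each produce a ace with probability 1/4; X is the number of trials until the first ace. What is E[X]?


For geometric (trials until first success), E[X] = 1/p = 1/(1/4) = 4

4


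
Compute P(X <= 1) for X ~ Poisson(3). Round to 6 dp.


P(X<=1) = e^(-3)*3^0/0! + e^(-3)*3^1/1!
≈ 0.0497870684 + 0.1493612051
= 0.1991482735
≈ 0.199148

0.199148


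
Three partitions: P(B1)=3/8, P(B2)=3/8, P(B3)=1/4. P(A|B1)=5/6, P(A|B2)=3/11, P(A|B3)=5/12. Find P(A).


P(A) = P(A|B1)P(B1) + P(A|B2)P(B2) + P(A|B3)P(B3)
= 5/6*3/8 + 3/11*3/8 + 5/12*1/4
= 5/16 + 9/88 + 5/48 = 137/264

137/264


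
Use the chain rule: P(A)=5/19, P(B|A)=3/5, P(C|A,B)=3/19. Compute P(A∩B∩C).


P(A∩B∩C) = P(A) * P(B|A) * P(C|A∩B)
= 5/19 * 3/5 * 3/19
= 3/19 * 3/19 = 9/361

9/361


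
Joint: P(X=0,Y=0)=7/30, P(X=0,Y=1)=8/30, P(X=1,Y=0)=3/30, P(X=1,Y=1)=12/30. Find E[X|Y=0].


P(Y=0) = 10/30
E[X|Y=0] = (0*7 + 1*3)/10 = 3/10

3/10


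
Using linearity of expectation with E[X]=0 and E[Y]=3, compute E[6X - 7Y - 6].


E[6X - 7Y - 6] = 6*E[X] - 7*E[Y] - 6
= (6)*(0) + (-7)*(3) + (-6)
= 0 - 21 - 6 = -27

-27


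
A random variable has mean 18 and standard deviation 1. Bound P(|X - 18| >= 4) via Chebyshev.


k = 4/1 = 4
Chebyshev: P(|X-mu| >= k*sigma) <= 1/k^2 = 1/4^2 = 1/16

1/16


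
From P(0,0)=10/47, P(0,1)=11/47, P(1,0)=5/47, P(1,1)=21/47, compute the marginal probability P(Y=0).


P(Y=0) = P(0,0)+P(1,0) = 10/47 + 5/47 = 15/47

15/47


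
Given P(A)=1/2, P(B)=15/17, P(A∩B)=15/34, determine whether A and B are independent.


P(A)*P(B) = 1/2*15/17 = 15/34
P(A∩B) = 15/34, which equals P(A)P(B), so independent

Yes, A and B are independent


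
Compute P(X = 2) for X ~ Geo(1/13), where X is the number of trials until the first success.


P(X=2) = (1-p)^1 * p = (12/13)^1 * 1/13
= 12/13 * 1/13 = 12/169

12/169


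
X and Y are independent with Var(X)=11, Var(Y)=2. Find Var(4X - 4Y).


Independence => Cov(X,Y)=0
Var(4X - 4Y) = 4^2*Var(X) + (-4)^2*Var(Y)
= 16*11 + 16*2 = 208

208


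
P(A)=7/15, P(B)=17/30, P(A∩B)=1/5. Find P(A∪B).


P(A∪B) = P(A) + P(B) - P(A∩B)
= 7/15 + 17/30 - 1/5 = 5/6

5/6


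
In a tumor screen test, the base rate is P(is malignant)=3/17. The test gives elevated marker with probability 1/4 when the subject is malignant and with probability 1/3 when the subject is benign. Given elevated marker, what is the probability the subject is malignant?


P(A) = P(A|B)P(B) + P(A|B')P(B') = 1/4*3/17 + 1/3*14/17 = 65/204
P(B|A) = P(A|B)P(B)/P(A) = (3/68)/(65/204) = 9/65

9/65


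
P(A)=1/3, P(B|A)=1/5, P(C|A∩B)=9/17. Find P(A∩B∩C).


P(A∩B∩C) = P(A) * P(B|A) * P(C|A∩B)
= 1/3 * 1/5 * 9/17
= 1/15 * 9/17 = 3/85

3/85


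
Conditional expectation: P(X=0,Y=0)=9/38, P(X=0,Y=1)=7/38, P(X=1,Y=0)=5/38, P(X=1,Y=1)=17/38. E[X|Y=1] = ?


P(Y=1) = 24/38
E[X|Y=1] = (0*7 + 1*17)/24 = 17/24

17/24


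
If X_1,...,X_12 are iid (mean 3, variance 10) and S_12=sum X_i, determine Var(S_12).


By independence, Var(S_n) = n*Var(X_1) = 12*10 = 120

120


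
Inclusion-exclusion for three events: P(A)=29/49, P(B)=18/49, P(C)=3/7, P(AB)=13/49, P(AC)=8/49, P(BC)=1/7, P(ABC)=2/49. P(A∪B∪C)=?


P(A∪B∪C) = P(A)+P(B)+P(C) - P(AB)-P(AC)-P(BC) + P(ABC)
= 29/49+18/49+3/7 - 13/49-8/49-1/7 + 2/49
= 6/7

6/7


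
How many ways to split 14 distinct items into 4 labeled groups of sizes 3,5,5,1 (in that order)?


14! = 87178291200
Denominator: 3!=6 * 5!=120 * 5!=120 * 1!=1
Coefficient = 87178291200 / 86400 = 1009008

1009008


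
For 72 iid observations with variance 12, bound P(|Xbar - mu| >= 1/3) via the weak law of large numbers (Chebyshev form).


Var(Xbar) = Var(X)/n = 12/72
Chebyshev: P(|Xbar-mu| >= 1/3) <= Var(Xbar)/(1/3)^2 = (1/6)/(1/9) = 3/2
Bound exceeds 1, so trivial bound: 1

1


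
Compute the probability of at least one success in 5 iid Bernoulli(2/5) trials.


P(at least one) = 1 - P(none)
P(none) = (1 - 2/5)^5 = (3/5)^5 = 243/3125
P(at least one) = 1 - 243/3125 = 2882/3125

2882/3125


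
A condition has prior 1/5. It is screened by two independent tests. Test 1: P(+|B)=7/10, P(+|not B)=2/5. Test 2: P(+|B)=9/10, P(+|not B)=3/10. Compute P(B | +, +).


After test 1: P(+) = 7/10*1/5 + 2/5*4/5 = 23/50
P(B|+) = (7/50)/(23/50) = 7/23
After test 2 (use post1 as new prior): P(+) = 9/10*7/23 + 3/10*16/23 = 111/230
P(B|+,+) = (63/230)/(111/230) = 21/37

21/37


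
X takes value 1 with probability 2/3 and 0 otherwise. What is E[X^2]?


For Bernoulli: X in {0,1}
E[X^2] = 0^2*(1-2/3) + 1^2*2/3 = 2/3

2/3


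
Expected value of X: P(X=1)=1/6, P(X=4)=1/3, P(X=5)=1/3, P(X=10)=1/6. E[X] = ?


E[X] = sum(x * P(x))
= 1*1/6 + 4*1/3 + 5*1/3 + 10*1/6
= 29/6

29/6


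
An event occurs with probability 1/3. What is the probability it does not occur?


P(A') = 1 - P(A) = 1 - 1/3 = 2/3

2/3


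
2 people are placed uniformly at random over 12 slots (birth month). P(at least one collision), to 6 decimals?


P(all different) = prod((12-i)/12 for i=0..1) = 0.916667
P(at least one match) = 1 - 0.916667 = 0.083333

0.083333


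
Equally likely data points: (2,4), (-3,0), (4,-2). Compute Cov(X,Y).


E[X]=1, E[Y]=2/3, E[XY]=0
Cov(X,Y) = E[XY] - E[X]E[Y] = 0 - 1*2/3 = -2/3

-2/3


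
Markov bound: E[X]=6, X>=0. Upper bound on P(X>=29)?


Markov: P(X >= a) <= E[X]/a
P(X >= 29) <= 6/29

6/29


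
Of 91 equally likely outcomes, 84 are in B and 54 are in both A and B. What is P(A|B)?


P(A|B) = P(A∩B)/P(B) = (54/91)/(84/91) = 54/84 = 9/14

9/14


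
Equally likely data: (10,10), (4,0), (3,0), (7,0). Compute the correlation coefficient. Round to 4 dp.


Cov(X,Y) = 10.0000, Var(X) = 7.5000, Var(Y) = 18.7500
rho = Cov/(sqrt(VarX)*sqrt(VarY)) = 0.8433

0.8433


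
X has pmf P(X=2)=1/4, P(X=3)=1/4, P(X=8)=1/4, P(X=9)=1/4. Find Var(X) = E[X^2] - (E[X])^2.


E[X] = 11/2, E[X^2] = 79/2
Var(X) = E[X^2] - (E[X])^2 = 79/2 - (11/2)^2 = 37/4

37/4


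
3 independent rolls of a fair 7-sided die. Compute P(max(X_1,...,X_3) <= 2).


P(max <= 2) = P(all X_i <= 2) = (P(X_1 <= 2))^3
= (2/7)^3 = 8/343

8/343


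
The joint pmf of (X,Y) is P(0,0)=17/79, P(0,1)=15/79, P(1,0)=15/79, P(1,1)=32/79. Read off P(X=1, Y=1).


Read from table: P(X=1, Y=1) = 32/79

32/79


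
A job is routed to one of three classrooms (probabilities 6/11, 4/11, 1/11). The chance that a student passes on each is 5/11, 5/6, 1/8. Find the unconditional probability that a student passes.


P(A) = P(A|B1)P(B1) + P(A|B2)P(B2) + P(A|B3)P(B3)
= 5/11*6/11 + 5/6*4/11 + 1/8*1/11
= 30/121 + 10/33 + 1/88 = 1633/2904

1633/2904


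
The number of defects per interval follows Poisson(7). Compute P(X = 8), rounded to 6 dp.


P(X=8) = e^(-7) * 7^8 / 8!
≈ 0.0009118819656 * 5764801 / 40320
≈ 0.130377

0.130377


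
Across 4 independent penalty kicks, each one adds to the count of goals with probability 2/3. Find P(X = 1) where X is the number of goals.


P(X=1) = C(4,1) * p^1 * (1-p)^3
= 4 * 2/3 * 1/27
= 8/81

8/81


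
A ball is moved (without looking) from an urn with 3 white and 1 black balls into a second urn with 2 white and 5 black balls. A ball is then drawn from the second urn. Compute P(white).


P(transfer white) = 3/4; P(transfer black) = 1/4
If white transferred: Urn II has 3 white of 8, so P(white|white moved) = 3/8
If black transferred: Urn II has 2 white of 8, so P(white|black moved) = 1/4
By total probability: P(white) = 3/4*3/8 + 1/4*1/4 = 11/32

11/32


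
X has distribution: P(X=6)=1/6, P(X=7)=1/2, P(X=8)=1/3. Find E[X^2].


E[X^2] = sum(g(x)*P(x))
= 36*1/6 + 49*1/2 + 64*1/3
= 311/6

311/6


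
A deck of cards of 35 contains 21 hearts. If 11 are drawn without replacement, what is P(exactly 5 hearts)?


P(X=5) = C(21,5)*C(14,6) / C(35,11)
= 20349*3003 / 417225900
= 61108047/417225900 = 13167/89900

13167/89900


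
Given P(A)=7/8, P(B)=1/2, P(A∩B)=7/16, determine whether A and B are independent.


P(A)*P(B) = 7/8*1/2 = 7/16
P(A∩B) = 7/16, which equals P(A)P(B), so independent

Yes, A and B are independent


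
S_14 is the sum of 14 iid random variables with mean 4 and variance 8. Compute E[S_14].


E[S_n] = n*E[X_1] = 14*4 = 56

56


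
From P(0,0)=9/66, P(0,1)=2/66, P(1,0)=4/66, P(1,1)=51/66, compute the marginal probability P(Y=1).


P(Y=1) = P(0,1)+P(1,1) = 2/66 + 51/66 = 53/66

53/66


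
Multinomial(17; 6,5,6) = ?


17! = 355687428096000
Denominator: 6!=720 * 5!=120 * 6!=720
Coefficient = 355687428096000 / 62208000 = 5717712

5717712


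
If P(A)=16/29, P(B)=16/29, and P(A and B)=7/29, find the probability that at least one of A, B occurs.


P(A∪B) = P(A) + P(B) - P(A∩B)
= 16/29 + 16/29 - 7/29 = 25/29

25/29


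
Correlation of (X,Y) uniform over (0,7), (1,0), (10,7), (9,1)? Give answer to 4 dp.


Cov(X,Y) = 1.0000, Var(X) = 20.5000, Var(Y) = 10.6875
rho = Cov/(sqrt(VarX)*sqrt(VarY)) = 0.0676

0.0676


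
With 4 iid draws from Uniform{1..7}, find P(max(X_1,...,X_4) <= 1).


P(max <= 1) = P(all X_i <= 1) = (P(X_1 <= 1))^4
= (1/7)^4 = 1/2401

1/2401


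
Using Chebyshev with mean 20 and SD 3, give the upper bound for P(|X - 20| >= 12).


k = 12/3 = 4
Chebyshev: P(|X-mu| >= k*sigma) <= 1/k^2 = 1/4^2 = 1/16

1/16


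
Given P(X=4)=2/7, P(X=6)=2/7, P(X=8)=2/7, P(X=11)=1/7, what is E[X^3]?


E[X^3] = sum(g(x)*P(x))
= 64*2/7 + 216*2/7 + 512*2/7 + 1331*1/7
= 2915/7

2915/7


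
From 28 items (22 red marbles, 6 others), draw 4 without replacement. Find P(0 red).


P(X=0) = C(22,0)*C(6,4) / C(28,4)
= 1*15 / 20475
= 15/20475 = 1/1365

1/1365


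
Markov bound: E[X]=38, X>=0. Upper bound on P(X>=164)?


Markov: P(X >= a) <= E[X]/a
P(X >= 164) <= 38/164 = 19/82

19/82


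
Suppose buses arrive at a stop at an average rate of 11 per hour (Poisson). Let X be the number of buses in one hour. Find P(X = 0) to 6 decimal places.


P(X=0) = e^(-11) * 11^0 / 0!
≈ 0.00001670170079 * 1 / 1
≈ 0.000017

0.000017


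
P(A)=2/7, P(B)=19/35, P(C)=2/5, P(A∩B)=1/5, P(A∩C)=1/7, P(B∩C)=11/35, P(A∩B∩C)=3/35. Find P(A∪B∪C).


P(A∪B∪C) = P(A)+P(B)+P(C) - P(AB)-P(AC)-P(BC) + P(ABC)
= 2/7+19/35+2/5 - 1/5-1/7-11/35 + 3/35
= 23/35

23/35


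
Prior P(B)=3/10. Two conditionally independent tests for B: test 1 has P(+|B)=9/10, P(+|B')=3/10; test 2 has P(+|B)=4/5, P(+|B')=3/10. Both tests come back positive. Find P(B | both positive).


After test 1: P(+) = 9/10*3/10 + 3/10*7/10 = 12/25
P(B|+) = (27/100)/(12/25) = 9/16
After test 2 (use post1 as new prior): P(+) = 4/5*9/16 + 3/10*7/16 = 93/160
P(B|+,+) = (9/20)/(93/160) = 24/31

24/31


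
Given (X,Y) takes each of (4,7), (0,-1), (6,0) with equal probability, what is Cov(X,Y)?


E[X]=10/3, E[Y]=2, E[XY]=28/3
Cov(X,Y) = E[XY] - E[X]E[Y] = 28/3 - 10/3*2 = 8/3

8/3


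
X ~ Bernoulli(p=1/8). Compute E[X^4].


For Bernoulli: X in {0,1}
E[X^4] = 0^4*(1-1/8) + 1^4*1/8 = 1/8

1/8


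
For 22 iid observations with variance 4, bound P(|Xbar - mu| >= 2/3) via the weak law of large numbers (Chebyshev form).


Var(Xbar) = Var(X)/n = 4/22
Chebyshev: P(|Xbar-mu| >= 2/3) <= Var(Xbar)/(2/3)^2 = (2/11)/(4/9) = 9/22

9/22


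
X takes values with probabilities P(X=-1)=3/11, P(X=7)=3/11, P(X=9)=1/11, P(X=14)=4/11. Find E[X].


E[X] = sum(x * P(x))
= -1*3/11 + 7*3/11 + 9*1/11 + 14*4/11
= 83/11

83/11


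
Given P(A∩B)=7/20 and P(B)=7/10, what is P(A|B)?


P(A|B) = P(A∩B)/P(B) = (7/20)/(14/20) = 7/14 = 1/2

1/2


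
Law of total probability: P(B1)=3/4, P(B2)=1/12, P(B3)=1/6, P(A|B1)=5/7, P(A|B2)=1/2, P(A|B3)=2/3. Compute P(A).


P(A) = P(A|B1)P(B1) + P(A|B2)P(B2) + P(A|B3)P(B3)
= 5/7*3/4 + 1/2*1/12 + 2/3*1/6
= 15/28 + 1/24 + 1/9 = 347/504

347/504


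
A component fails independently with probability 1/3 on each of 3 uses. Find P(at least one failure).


P(at least one) = 1 - P(none)
P(none) = (1 - 1/3)^3 = (2/3)^3 = 8/27
P(at least one) = 1 - 8/27 = 19/27

19/27


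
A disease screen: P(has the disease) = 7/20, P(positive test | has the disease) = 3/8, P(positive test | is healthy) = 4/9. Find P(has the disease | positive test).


P(A) = P(A|B)P(B) + P(A|B')P(B') = 3/8*7/20 + 4/9*13/20 = 121/288
P(B|A) = P(A|B)P(B)/P(A) = (21/160)/(121/288) = 189/605

189/605


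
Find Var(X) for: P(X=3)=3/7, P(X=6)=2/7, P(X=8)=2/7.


E[X] = 37/7, E[X^2] = 227/7
Var(X) = E[X^2] - (E[X])^2 = 227/7 - (37/7)^2 = 220/49

220/49


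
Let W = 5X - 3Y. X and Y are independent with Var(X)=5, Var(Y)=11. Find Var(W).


Independence => Cov(X,Y)=0
Var(5X - 3Y) = 5^2*Var(X) + (-3)^2*Var(Y)
= 25*5 + 9*11 = 224

224


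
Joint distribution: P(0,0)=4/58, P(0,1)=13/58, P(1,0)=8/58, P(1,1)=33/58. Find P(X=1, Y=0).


Read from table: P(X=1, Y=0) = 8/58 = 4/29

4/29


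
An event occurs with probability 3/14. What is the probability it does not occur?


P(A') = 1 - P(A) = 1 - 3/14 = 11/14

11/14


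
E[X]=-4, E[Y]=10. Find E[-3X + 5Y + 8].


E[-3X + 5Y + 8] = -3*E[X] + 5*E[Y] + 8
= (-3)*(-4) + (5)*(10) + (8)
= 12 + 50 + 8 = 70

70


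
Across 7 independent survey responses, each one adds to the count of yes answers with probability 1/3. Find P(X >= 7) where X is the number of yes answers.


P(X>=7) = P(X=7)
= 1/2187
= 1/2187

1/2187


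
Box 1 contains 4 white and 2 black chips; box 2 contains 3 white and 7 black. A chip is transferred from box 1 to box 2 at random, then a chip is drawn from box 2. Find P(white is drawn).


P(transfer white) = 4/6 = 2/3; P(transfer black) = 1/3
If white transferred: Urn II has 4 white of 11, so P(white|white moved) = 4/11
If black transferred: Urn II has 3 white of 11, so P(white|black moved) = 3/11
By total probability: P(white) = 2/3*4/11 + 1/3*3/11 = 1/3

1/3


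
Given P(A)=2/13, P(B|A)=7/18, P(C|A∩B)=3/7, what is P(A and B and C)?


P(A∩B∩C) = P(A) * P(B|A) * P(C|A∩B)
= 2/13 * 7/18 * 3/7
= 7/117 * 3/7 = 1/39

1/39


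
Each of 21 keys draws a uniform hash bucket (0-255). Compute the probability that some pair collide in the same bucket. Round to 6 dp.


P(all different) = prod((256-i)/256 for i=0..20) = 0.430362
P(at least one match) = 1 - 0.430362 = 0.569638

0.569638


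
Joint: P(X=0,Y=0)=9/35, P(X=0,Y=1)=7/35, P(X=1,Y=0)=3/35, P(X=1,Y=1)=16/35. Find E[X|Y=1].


P(Y=1) = 23/35
E[X|Y=1] = (0*7 + 1*16)/23 = 16/23

16/23


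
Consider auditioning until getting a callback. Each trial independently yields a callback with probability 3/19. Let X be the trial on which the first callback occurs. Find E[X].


For geometric (trials until first success), E[X] = 1/p = 1/(3/19) = 19/3

19/3


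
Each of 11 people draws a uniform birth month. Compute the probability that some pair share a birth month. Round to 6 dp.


P(all different) = prod((12-i)/12 for i=0..10) = 0.000645
P(at least one match) = 1 - 0.000645 = 0.999355

0.999355


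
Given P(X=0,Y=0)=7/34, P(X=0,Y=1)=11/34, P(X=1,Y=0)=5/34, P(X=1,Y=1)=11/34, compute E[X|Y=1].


P(Y=1) = 22/34
E[X|Y=1] = (0*11 + 1*11)/22 = 11/22 = 1/2

1/2


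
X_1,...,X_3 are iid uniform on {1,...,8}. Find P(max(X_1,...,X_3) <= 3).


P(max <= 3) = P(all X_i <= 3) = (P(X_1 <= 3))^3
= (3/8)^3 = 27/512

27/512


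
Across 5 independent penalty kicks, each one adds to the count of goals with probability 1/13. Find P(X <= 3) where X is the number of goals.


P(X<=3) = P(X=0) + P(X=1) + P(X=2) + P(X=3)
= 248832/371293 + 103680/371293 + 17280/371293 + 1440/371293
= 371232/371293

371232/371293


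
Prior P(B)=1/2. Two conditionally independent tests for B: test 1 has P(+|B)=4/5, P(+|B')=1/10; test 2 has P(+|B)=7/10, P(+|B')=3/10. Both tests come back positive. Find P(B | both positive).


After test 1: P(+) = 4/5*1/2 + 1/10*1/2 = 9/20
P(B|+) = (2/5)/(9/20) = 8/9
After test 2 (use post1 as new prior): P(+) = 7/10*8/9 + 3/10*1/9 = 59/90
P(B|+,+) = (28/45)/(59/90) = 56/59

56/59
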